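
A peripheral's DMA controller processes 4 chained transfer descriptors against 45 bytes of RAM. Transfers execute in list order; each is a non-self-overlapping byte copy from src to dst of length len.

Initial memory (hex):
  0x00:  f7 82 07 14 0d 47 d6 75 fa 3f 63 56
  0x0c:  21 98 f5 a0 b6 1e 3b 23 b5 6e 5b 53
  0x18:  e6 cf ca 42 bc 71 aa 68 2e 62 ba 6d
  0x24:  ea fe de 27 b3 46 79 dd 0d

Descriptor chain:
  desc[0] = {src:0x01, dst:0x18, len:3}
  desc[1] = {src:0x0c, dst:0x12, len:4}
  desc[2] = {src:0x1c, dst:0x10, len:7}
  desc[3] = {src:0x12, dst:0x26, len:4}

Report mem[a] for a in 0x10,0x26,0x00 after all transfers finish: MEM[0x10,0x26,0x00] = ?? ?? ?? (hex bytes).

  after D0: wrote 3B at 0x18 = 820714
  after D1: wrote 4B at 0x12 = 2198f5a0
  after D2: wrote 7B at 0x10 = bc71aa682e62ba
  after D3: wrote 4B at 0x26 = aa682e62
query mem[0x10]=0xbc, mem[0x26]=0xaa, mem[0x00]=0xf7

MEM[0x10,0x26,0x00] = bc aa f7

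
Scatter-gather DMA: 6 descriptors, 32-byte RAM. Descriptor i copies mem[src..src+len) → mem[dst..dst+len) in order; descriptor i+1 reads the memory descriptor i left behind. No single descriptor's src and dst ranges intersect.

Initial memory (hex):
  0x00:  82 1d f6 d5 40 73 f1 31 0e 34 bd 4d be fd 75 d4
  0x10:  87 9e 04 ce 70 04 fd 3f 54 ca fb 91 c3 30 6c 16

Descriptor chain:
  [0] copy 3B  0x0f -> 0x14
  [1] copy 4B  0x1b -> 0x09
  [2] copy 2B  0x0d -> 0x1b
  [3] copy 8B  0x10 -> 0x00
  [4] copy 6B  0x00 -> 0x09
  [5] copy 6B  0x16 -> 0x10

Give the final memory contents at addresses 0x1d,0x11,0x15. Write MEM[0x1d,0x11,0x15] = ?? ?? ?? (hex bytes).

MEM[0x1d,0x11,0x15] = 30 3f fd

D0: mem[0x14..0x16] <- [d4 87 9e]
D1: mem[0x09..0x0c] <- [91 c3 30 6c]
D2: mem[0x1b..0x1c] <- [fd 75]
D3: mem[0x00..0x07] <- [87 9e 04 ce d4 87 9e 3f]
D4: mem[0x09..0x0e] <- [87 9e 04 ce d4 87]
D5: mem[0x10..0x15] <- [9e 3f 54 ca fb fd]
query mem[0x1d]=0x30, mem[0x11]=0x3f, mem[0x15]=0xfd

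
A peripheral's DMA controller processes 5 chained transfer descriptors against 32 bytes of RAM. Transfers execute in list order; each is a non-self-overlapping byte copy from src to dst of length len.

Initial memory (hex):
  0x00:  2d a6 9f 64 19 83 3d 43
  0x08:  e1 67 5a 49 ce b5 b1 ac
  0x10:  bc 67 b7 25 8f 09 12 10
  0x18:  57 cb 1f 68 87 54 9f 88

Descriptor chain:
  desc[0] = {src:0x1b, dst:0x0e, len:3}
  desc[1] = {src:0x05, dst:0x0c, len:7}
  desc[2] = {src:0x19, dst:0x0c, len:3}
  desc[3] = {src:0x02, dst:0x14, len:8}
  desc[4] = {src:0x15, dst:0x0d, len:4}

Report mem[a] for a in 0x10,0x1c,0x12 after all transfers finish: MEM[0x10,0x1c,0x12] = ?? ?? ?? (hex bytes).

  after D0: wrote 3B at 0x0e = 688754
  after D1: wrote 7B at 0x0c = 833d43e1675a49
  after D2: wrote 3B at 0x0c = cb1f68
  after D3: wrote 8B at 0x14 = 9f6419833d43e167
  after D4: wrote 4B at 0x0d = 6419833d
query mem[0x10]=0x3d, mem[0x1c]=0x87, mem[0x12]=0x49

MEM[0x10,0x1c,0x12] = 3d 87 49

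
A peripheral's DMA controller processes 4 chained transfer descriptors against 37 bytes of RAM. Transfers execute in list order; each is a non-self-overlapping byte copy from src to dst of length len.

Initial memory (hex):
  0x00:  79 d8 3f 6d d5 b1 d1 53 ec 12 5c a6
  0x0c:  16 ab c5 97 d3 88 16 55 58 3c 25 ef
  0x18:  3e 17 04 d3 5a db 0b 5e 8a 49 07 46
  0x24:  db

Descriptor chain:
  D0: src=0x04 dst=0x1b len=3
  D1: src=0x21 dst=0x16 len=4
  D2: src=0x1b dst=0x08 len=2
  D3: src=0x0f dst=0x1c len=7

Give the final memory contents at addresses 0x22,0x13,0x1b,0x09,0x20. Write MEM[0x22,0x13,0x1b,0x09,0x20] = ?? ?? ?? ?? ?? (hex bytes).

MEM[0x22,0x13,0x1b,0x09,0x20] = 3c 55 d5 b1 55

#0 dst[0x1b+3] := {0xd5,0xb1,0xd1}
#1 dst[0x16+4] := {0x49,0x07,0x46,0xdb}
#2 dst[0x08+2] := {0xd5,0xb1}
#3 dst[0x1c+7] := {0x97,0xd3,0x88,0x16,0x55,0x58,0x3c}
query mem[0x22]=0x3c, mem[0x13]=0x55, mem[0x1b]=0xd5, mem[0x09]=0xb1, mem[0x20]=0x55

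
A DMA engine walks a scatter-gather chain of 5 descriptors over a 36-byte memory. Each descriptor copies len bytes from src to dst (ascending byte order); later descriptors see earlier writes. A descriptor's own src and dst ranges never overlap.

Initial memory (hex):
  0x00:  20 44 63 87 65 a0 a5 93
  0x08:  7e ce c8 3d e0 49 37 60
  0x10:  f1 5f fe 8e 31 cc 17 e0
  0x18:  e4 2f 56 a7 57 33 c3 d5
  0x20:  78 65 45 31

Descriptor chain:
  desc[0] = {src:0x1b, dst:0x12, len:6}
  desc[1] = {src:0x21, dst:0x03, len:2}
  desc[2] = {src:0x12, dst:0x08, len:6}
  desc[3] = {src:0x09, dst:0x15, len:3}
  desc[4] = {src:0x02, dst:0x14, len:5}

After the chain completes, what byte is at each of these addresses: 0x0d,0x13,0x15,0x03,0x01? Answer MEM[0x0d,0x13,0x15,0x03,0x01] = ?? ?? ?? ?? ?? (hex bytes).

MEM[0x0d,0x13,0x15,0x03,0x01] = 78 57 65 65 44

  after D0: wrote 6B at 0x12 = a75733c3d578
  after D1: wrote 2B at 0x03 = 6545
  after D2: wrote 6B at 0x08 = a75733c3d578
  after D3: wrote 3B at 0x15 = 5733c3
  after D4: wrote 5B at 0x14 = 636545a0a5
query mem[0x0d]=0x78, mem[0x13]=0x57, mem[0x15]=0x65, mem[0x03]=0x65, mem[0x01]=0x44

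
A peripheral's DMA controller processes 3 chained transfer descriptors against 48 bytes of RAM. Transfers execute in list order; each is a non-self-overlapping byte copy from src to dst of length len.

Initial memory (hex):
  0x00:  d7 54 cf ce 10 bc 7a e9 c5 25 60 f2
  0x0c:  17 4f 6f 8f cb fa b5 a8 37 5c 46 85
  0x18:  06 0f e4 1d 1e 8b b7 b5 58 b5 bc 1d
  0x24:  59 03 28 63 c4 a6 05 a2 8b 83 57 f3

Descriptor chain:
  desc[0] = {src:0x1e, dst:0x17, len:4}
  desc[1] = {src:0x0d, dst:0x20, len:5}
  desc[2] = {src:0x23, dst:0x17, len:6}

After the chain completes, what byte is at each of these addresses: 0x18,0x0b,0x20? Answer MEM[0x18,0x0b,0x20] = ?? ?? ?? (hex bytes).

MEM[0x18,0x0b,0x20] = fa f2 4f

  after D0: wrote 4B at 0x17 = b7b558b5
  after D1: wrote 5B at 0x20 = 4f6f8fcbfa
  after D2: wrote 6B at 0x17 = cbfa032863c4
query mem[0x18]=0xfa, mem[0x0b]=0xf2, mem[0x20]=0x4f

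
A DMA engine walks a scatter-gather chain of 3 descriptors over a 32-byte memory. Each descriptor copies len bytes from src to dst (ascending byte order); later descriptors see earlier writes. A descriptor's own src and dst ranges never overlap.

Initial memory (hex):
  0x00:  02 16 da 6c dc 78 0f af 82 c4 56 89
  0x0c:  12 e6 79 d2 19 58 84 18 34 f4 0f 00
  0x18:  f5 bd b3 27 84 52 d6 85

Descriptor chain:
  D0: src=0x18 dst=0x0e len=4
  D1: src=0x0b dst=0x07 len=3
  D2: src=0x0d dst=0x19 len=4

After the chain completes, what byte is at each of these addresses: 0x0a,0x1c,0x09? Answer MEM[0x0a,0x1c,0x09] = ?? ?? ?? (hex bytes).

#0 dst[0x0e+4] := {0xf5,0xbd,0xb3,0x27}
#1 dst[0x07+3] := {0x89,0x12,0xe6}
#2 dst[0x19+4] := {0xe6,0xf5,0xbd,0xb3}
query mem[0x0a]=0x56, mem[0x1c]=0xb3, mem[0x09]=0xe6

MEM[0x0a,0x1c,0x09] = 56 b3 e6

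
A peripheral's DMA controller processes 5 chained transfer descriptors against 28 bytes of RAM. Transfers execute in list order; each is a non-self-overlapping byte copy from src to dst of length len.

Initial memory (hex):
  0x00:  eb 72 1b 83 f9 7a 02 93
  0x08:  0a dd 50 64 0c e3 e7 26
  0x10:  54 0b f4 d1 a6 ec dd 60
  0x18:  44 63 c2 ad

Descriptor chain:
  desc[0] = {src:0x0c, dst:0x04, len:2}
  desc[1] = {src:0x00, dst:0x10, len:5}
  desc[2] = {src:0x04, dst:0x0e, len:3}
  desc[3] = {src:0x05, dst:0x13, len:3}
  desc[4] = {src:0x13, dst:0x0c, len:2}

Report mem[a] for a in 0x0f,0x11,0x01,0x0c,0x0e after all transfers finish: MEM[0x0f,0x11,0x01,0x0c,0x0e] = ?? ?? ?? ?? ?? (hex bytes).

D0: mem[0x04..0x05] <- [0c e3]
D1: mem[0x10..0x14] <- [eb 72 1b 83 0c]
D2: mem[0x0e..0x10] <- [0c e3 02]
D3: mem[0x13..0x15] <- [e3 02 93]
D4: mem[0x0c..0x0d] <- [e3 02]
query mem[0x0f]=0xe3, mem[0x11]=0x72, mem[0x01]=0x72, mem[0x0c]=0xe3, mem[0x0e]=0x0c

MEM[0x0f,0x11,0x01,0x0c,0x0e] = e3 72 72 e3 0c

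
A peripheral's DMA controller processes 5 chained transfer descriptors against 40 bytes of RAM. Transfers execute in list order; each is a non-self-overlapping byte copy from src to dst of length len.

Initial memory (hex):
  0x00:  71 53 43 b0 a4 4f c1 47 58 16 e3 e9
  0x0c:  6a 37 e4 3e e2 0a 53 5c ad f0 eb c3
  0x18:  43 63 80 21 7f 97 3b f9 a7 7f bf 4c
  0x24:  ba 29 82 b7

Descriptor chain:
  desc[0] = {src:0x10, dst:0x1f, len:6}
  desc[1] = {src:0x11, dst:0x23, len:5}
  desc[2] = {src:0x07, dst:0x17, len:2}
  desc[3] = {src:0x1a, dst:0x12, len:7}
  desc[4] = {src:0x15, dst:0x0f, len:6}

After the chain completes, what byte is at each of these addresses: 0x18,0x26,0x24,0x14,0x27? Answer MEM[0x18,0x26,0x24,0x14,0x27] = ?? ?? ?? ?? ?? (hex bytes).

MEM[0x18,0x26,0x24,0x14,0x27] = 0a ad 53 80 f0

  after D0: wrote 6B at 0x1f = e20a535cadf0
  after D1: wrote 5B at 0x23 = 0a535cadf0
  after D2: wrote 2B at 0x17 = 4758
  after D3: wrote 7B at 0x12 = 80217f973be20a
  after D4: wrote 6B at 0x0f = 973be20a6380
query mem[0x18]=0x0a, mem[0x26]=0xad, mem[0x24]=0x53, mem[0x14]=0x80, mem[0x27]=0xf0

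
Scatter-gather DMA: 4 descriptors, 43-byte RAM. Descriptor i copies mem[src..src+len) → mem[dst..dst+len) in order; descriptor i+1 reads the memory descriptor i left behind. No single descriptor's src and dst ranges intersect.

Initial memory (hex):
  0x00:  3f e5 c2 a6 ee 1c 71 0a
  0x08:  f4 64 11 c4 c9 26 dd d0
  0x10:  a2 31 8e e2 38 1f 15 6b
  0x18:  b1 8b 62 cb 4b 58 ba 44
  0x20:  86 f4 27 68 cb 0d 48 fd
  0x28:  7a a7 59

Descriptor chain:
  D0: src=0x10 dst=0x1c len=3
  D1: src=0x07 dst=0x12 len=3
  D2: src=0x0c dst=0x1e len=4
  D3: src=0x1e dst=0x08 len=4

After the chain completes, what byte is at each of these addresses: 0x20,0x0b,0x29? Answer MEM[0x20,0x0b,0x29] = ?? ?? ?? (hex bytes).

  after D0: wrote 3B at 0x1c = a2318e
  after D1: wrote 3B at 0x12 = 0af464
  after D2: wrote 4B at 0x1e = c926ddd0
  after D3: wrote 4B at 0x08 = c926ddd0
query mem[0x20]=0xdd, mem[0x0b]=0xd0, mem[0x29]=0xa7

MEM[0x20,0x0b,0x29] = dd d0 a7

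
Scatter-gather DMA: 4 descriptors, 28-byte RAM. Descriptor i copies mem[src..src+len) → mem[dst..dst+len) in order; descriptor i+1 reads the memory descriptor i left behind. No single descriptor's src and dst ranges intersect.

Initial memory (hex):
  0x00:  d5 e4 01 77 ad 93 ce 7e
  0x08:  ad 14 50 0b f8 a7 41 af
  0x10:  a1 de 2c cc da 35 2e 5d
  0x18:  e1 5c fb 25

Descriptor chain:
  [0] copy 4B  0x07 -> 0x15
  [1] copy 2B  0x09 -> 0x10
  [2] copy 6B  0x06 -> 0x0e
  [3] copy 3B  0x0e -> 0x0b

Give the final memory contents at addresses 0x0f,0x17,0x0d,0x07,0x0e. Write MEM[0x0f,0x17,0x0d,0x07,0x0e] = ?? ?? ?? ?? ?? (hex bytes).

MEM[0x0f,0x17,0x0d,0x07,0x0e] = 7e 14 ad 7e ce

D0: mem[0x15..0x18] <- [7e ad 14 50]
D1: mem[0x10..0x11] <- [14 50]
D2: mem[0x0e..0x13] <- [ce 7e ad 14 50 0b]
D3: mem[0x0b..0x0d] <- [ce 7e ad]
query mem[0x0f]=0x7e, mem[0x17]=0x14, mem[0x0d]=0xad, mem[0x07]=0x7e, mem[0x0e]=0xce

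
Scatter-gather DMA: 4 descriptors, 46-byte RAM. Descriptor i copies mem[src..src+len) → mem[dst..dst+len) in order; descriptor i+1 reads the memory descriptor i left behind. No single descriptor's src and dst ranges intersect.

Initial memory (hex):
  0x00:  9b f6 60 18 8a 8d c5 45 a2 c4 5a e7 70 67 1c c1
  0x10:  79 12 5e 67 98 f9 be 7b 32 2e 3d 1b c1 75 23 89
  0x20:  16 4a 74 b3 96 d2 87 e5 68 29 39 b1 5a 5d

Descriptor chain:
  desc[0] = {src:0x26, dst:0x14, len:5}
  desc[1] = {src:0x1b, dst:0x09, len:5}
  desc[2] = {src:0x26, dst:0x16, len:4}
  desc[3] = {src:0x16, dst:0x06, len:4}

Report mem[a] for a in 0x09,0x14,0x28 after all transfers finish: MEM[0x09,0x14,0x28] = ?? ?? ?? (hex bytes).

#0 dst[0x14+5] := {0x87,0xe5,0x68,0x29,0x39}
#1 dst[0x09+5] := {0x1b,0xc1,0x75,0x23,0x89}
#2 dst[0x16+4] := {0x87,0xe5,0x68,0x29}
#3 dst[0x06+4] := {0x87,0xe5,0x68,0x29}
query mem[0x09]=0x29, mem[0x14]=0x87, mem[0x28]=0x68

MEM[0x09,0x14,0x28] = 29 87 68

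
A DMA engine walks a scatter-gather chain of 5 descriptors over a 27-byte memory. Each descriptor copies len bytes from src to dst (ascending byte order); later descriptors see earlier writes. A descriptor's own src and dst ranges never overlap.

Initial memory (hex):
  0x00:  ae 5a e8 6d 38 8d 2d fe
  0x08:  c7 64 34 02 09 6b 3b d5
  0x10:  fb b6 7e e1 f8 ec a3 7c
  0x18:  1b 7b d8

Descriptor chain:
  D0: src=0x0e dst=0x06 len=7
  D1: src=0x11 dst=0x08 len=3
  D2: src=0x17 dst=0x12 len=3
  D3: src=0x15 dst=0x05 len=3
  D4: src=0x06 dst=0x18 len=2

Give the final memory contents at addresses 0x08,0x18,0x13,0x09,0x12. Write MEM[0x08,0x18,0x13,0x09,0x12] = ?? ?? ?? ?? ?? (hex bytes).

MEM[0x08,0x18,0x13,0x09,0x12] = b6 a3 1b 7e 7c

  after D0: wrote 7B at 0x06 = 3bd5fbb67ee1f8
  after D1: wrote 3B at 0x08 = b67ee1
  after D2: wrote 3B at 0x12 = 7c1b7b
  after D3: wrote 3B at 0x05 = eca37c
  after D4: wrote 2B at 0x18 = a37c
query mem[0x08]=0xb6, mem[0x18]=0xa3, mem[0x13]=0x1b, mem[0x09]=0x7e, mem[0x12]=0x7c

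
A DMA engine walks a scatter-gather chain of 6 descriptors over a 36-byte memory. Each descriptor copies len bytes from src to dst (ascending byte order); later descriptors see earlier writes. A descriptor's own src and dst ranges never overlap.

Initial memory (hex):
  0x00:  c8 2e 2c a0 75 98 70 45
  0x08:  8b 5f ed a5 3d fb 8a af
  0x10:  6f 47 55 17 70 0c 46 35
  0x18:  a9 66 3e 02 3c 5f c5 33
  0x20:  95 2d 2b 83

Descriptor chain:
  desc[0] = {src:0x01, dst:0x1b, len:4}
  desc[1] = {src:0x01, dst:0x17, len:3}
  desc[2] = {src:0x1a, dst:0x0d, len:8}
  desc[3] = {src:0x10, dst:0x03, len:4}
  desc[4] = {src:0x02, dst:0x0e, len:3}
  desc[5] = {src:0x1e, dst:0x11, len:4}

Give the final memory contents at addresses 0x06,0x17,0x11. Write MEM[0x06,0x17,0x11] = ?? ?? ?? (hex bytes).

  after D0: wrote 4B at 0x1b = 2e2ca075
  after D1: wrote 3B at 0x17 = 2e2ca0
  after D2: wrote 8B at 0x0d = 3e2e2ca07533952d
  after D3: wrote 4B at 0x03 = a0753395
  after D4: wrote 3B at 0x0e = 2ca075
  after D5: wrote 4B at 0x11 = 7533952d
query mem[0x06]=0x95, mem[0x17]=0x2e, mem[0x11]=0x75

MEM[0x06,0x17,0x11] = 95 2e 75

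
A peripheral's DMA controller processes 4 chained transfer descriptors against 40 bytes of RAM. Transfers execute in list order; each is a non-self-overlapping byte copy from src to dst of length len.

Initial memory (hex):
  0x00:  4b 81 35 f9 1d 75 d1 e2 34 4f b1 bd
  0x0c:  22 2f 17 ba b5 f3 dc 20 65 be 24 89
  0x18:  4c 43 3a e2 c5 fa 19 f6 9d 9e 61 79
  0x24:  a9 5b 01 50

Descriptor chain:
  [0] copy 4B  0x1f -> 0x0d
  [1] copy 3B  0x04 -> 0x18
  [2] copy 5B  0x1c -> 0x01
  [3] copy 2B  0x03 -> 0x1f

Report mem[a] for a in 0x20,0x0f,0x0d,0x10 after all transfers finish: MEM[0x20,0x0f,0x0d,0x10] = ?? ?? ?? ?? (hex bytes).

[0] 0x1f->0x0d len=4 : f6 9d 9e 61
[1] 0x04->0x18 len=3 : 1d 75 d1
[2] 0x1c->0x01 len=5 : c5 fa 19 f6 9d
[3] 0x03->0x1f len=2 : 19 f6
query mem[0x20]=0xf6, mem[0x0f]=0x9e, mem[0x0d]=0xf6, mem[0x10]=0x61

MEM[0x20,0x0f,0x0d,0x10] = f6 9e f6 61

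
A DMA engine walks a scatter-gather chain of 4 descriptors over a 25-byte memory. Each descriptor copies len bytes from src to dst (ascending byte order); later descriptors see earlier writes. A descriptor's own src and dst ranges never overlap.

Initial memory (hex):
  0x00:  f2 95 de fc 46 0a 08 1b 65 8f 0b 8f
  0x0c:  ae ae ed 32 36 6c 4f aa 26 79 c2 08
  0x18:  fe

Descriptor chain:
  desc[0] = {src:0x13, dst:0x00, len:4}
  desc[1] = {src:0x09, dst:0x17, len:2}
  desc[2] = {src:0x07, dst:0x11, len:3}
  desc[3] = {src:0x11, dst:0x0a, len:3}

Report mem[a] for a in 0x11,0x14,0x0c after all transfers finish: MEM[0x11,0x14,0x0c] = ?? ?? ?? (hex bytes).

[0] 0x13->0x00 len=4 : aa 26 79 c2
[1] 0x09->0x17 len=2 : 8f 0b
[2] 0x07->0x11 len=3 : 1b 65 8f
[3] 0x11->0x0a len=3 : 1b 65 8f
query mem[0x11]=0x1b, mem[0x14]=0x26, mem[0x0c]=0x8f

MEM[0x11,0x14,0x0c] = 1b 26 8f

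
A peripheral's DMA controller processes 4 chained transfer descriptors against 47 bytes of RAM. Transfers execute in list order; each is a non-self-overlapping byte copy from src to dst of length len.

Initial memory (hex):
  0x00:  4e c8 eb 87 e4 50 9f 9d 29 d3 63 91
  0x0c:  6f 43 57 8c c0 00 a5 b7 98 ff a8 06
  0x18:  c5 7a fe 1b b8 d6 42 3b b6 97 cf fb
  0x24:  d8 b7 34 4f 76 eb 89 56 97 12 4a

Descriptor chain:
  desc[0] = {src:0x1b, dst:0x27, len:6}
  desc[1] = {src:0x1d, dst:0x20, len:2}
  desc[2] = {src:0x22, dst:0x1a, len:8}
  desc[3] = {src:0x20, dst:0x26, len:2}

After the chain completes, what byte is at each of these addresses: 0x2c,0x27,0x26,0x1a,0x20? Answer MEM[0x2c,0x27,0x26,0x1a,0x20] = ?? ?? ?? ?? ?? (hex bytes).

MEM[0x2c,0x27,0x26,0x1a,0x20] = b6 d6 b8 cf b8

[0] 0x1b->0x27 len=6 : 1b b8 d6 42 3b b6
[1] 0x1d->0x20 len=2 : d6 42
[2] 0x22->0x1a len=8 : cf fb d8 b7 34 1b b8 d6
[3] 0x20->0x26 len=2 : b8 d6
query mem[0x2c]=0xb6, mem[0x27]=0xd6, mem[0x26]=0xb8, mem[0x1a]=0xcf, mem[0x20]=0xb8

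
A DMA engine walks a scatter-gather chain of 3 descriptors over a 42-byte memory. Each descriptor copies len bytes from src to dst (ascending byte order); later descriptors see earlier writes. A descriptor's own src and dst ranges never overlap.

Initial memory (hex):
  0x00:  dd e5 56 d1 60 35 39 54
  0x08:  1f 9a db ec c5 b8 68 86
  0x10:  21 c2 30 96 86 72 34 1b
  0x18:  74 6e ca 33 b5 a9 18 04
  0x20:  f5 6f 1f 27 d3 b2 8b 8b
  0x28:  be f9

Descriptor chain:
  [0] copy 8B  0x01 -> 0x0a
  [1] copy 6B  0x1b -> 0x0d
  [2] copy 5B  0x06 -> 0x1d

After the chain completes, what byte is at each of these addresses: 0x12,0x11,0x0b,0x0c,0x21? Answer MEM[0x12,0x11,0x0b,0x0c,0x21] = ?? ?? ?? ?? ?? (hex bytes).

#0 dst[0x0a+8] := {0xe5,0x56,0xd1,0x60,0x35,0x39,0x54,0x1f}
#1 dst[0x0d+6] := {0x33,0xb5,0xa9,0x18,0x04,0xf5}
#2 dst[0x1d+5] := {0x39,0x54,0x1f,0x9a,0xe5}
query mem[0x12]=0xf5, mem[0x11]=0x04, mem[0x0b]=0x56, mem[0x0c]=0xd1, mem[0x21]=0xe5

MEM[0x12,0x11,0x0b,0x0c,0x21] = f5 04 56 d1 e5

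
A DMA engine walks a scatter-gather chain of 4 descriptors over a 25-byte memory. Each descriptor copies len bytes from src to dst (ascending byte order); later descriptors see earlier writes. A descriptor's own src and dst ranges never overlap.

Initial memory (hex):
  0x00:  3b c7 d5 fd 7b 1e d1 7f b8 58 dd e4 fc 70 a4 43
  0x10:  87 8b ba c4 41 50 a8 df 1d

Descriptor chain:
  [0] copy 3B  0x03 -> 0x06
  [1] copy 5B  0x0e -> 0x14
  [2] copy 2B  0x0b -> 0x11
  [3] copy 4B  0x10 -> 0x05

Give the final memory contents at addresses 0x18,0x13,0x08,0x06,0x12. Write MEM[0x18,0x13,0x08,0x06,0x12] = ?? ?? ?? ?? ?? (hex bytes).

MEM[0x18,0x13,0x08,0x06,0x12] = ba c4 c4 e4 fc

  after D0: wrote 3B at 0x06 = fd7b1e
  after D1: wrote 5B at 0x14 = a443878bba
  after D2: wrote 2B at 0x11 = e4fc
  after D3: wrote 4B at 0x05 = 87e4fcc4
query mem[0x18]=0xba, mem[0x13]=0xc4, mem[0x08]=0xc4, mem[0x06]=0xe4, mem[0x12]=0xfc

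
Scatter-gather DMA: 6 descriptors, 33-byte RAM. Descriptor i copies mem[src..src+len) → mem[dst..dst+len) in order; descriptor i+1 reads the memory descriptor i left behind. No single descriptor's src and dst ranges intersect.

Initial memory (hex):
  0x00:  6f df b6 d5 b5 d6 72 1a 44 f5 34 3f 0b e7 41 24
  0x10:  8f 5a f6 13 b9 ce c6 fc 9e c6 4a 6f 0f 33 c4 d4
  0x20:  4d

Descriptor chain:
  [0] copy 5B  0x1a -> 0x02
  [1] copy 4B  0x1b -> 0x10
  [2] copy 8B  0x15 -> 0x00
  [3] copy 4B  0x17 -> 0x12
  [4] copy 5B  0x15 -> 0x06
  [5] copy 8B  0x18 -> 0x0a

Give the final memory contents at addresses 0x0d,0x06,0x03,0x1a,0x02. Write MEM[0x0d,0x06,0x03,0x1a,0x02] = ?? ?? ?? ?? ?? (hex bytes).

MEM[0x0d,0x06,0x03,0x1a,0x02] = 6f 4a 9e 4a fc

#0 dst[0x02+5] := {0x4a,0x6f,0x0f,0x33,0xc4}
#1 dst[0x10+4] := {0x6f,0x0f,0x33,0xc4}
#2 dst[0x00+8] := {0xce,0xc6,0xfc,0x9e,0xc6,0x4a,0x6f,0x0f}
#3 dst[0x12+4] := {0xfc,0x9e,0xc6,0x4a}
#4 dst[0x06+5] := {0x4a,0xc6,0xfc,0x9e,0xc6}
#5 dst[0x0a+8] := {0x9e,0xc6,0x4a,0x6f,0x0f,0x33,0xc4,0xd4}
query mem[0x0d]=0x6f, mem[0x06]=0x4a, mem[0x03]=0x9e, mem[0x1a]=0x4a, mem[0x02]=0xfc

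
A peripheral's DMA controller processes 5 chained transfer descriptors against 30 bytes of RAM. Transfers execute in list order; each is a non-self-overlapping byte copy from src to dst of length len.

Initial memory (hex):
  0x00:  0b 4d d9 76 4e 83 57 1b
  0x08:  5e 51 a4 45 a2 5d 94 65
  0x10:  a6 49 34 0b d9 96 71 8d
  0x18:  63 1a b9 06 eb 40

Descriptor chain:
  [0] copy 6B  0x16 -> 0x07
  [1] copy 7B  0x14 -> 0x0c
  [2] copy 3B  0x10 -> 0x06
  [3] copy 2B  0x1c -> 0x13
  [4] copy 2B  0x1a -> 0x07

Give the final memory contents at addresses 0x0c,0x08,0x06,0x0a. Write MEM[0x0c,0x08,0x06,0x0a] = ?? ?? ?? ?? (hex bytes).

MEM[0x0c,0x08,0x06,0x0a] = d9 06 63 1a

D0: mem[0x07..0x0c] <- [71 8d 63 1a b9 06]
D1: mem[0x0c..0x12] <- [d9 96 71 8d 63 1a b9]
D2: mem[0x06..0x08] <- [63 1a b9]
D3: mem[0x13..0x14] <- [eb 40]
D4: mem[0x07..0x08] <- [b9 06]
query mem[0x0c]=0xd9, mem[0x08]=0x06, mem[0x06]=0x63, mem[0x0a]=0x1a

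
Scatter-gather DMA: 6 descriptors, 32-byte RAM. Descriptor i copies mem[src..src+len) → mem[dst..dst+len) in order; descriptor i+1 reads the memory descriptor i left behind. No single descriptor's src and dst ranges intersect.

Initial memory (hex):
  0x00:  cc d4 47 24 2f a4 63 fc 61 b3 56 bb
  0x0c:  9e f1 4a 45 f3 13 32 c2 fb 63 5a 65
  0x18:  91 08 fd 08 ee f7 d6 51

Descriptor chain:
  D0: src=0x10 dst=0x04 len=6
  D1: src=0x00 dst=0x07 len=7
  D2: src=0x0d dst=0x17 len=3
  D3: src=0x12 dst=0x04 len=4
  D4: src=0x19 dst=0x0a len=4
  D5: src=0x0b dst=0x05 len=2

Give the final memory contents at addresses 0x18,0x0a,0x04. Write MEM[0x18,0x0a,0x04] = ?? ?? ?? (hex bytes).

  after D0: wrote 6B at 0x04 = f31332c2fb63
  after D1: wrote 7B at 0x07 = ccd44724f31332
  after D2: wrote 3B at 0x17 = 324a45
  after D3: wrote 4B at 0x04 = 32c2fb63
  after D4: wrote 4B at 0x0a = 45fd08ee
  after D5: wrote 2B at 0x05 = fd08
query mem[0x18]=0x4a, mem[0x0a]=0x45, mem[0x04]=0x32

MEM[0x18,0x0a,0x04] = 4a 45 32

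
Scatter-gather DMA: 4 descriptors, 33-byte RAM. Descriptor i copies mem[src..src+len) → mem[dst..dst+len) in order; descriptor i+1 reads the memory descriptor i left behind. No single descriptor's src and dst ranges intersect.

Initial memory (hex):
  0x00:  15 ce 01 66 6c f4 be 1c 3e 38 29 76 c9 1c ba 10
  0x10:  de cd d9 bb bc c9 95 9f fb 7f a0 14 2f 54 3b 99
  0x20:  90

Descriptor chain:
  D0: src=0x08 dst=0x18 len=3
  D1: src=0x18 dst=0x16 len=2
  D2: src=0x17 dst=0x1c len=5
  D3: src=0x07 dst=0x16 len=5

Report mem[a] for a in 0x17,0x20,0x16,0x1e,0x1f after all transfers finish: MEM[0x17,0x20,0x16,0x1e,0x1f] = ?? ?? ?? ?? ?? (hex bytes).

MEM[0x17,0x20,0x16,0x1e,0x1f] = 3e 14 1c 38 29

[0] 0x08->0x18 len=3 : 3e 38 29
[1] 0x18->0x16 len=2 : 3e 38
[2] 0x17->0x1c len=5 : 38 3e 38 29 14
[3] 0x07->0x16 len=5 : 1c 3e 38 29 76
query mem[0x17]=0x3e, mem[0x20]=0x14, mem[0x16]=0x1c, mem[0x1e]=0x38, mem[0x1f]=0x29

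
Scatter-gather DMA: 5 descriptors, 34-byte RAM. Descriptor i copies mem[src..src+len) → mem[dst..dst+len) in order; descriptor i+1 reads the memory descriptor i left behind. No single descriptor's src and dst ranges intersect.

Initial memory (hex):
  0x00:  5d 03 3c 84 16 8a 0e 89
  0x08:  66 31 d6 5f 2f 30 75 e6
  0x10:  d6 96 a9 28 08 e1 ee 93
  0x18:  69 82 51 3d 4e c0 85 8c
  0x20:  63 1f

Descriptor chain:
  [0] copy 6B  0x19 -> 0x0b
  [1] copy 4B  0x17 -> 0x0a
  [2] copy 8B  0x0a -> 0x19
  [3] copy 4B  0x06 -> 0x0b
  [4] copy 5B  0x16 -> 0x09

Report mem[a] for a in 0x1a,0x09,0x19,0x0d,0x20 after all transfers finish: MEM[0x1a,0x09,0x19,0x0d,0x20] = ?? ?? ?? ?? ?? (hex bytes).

  after D0: wrote 6B at 0x0b = 82513d4ec085
  after D1: wrote 4B at 0x0a = 93698251
  after D2: wrote 8B at 0x19 = 936982514ec08596
  after D3: wrote 4B at 0x0b = 0e896631
  after D4: wrote 5B at 0x09 = ee93699369
query mem[0x1a]=0x69, mem[0x09]=0xee, mem[0x19]=0x93, mem[0x0d]=0x69, mem[0x20]=0x96

MEM[0x1a,0x09,0x19,0x0d,0x20] = 69 ee 93 69 96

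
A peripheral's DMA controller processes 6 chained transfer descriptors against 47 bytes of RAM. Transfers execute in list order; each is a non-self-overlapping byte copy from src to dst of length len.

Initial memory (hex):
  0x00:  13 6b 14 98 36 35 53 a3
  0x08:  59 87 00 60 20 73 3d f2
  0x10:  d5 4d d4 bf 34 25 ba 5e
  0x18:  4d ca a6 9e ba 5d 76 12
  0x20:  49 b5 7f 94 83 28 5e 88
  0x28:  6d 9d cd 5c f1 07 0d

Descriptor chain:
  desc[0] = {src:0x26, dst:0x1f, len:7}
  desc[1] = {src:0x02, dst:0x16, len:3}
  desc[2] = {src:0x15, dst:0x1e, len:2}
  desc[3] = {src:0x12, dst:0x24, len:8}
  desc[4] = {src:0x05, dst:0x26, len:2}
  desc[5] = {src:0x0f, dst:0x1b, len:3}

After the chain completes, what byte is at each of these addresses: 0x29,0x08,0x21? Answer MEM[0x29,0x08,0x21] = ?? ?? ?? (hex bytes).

[0] 0x26->0x1f len=7 : 5e 88 6d 9d cd 5c f1
[1] 0x02->0x16 len=3 : 14 98 36
[2] 0x15->0x1e len=2 : 25 14
[3] 0x12->0x24 len=8 : d4 bf 34 25 14 98 36 ca
[4] 0x05->0x26 len=2 : 35 53
[5] 0x0f->0x1b len=3 : f2 d5 4d
query mem[0x29]=0x98, mem[0x08]=0x59, mem[0x21]=0x6d

MEM[0x29,0x08,0x21] = 98 59 6d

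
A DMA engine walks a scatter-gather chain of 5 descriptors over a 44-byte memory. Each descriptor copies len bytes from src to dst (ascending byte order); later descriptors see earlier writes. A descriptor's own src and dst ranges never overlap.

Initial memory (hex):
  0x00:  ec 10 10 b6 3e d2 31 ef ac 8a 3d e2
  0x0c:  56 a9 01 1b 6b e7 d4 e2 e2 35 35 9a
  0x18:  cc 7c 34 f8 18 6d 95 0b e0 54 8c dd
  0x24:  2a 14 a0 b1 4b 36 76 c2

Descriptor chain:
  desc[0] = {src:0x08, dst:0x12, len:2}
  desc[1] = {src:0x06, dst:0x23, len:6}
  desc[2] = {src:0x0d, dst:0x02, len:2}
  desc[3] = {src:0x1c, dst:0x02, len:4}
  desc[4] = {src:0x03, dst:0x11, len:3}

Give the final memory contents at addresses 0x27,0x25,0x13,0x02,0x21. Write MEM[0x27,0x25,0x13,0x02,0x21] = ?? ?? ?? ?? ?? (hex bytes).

MEM[0x27,0x25,0x13,0x02,0x21] = 3d ac 0b 18 54

[0] 0x08->0x12 len=2 : ac 8a
[1] 0x06->0x23 len=6 : 31 ef ac 8a 3d e2
[2] 0x0d->0x02 len=2 : a9 01
[3] 0x1c->0x02 len=4 : 18 6d 95 0b
[4] 0x03->0x11 len=3 : 6d 95 0b
query mem[0x27]=0x3d, mem[0x25]=0xac, mem[0x13]=0x0b, mem[0x02]=0x18, mem[0x21]=0x54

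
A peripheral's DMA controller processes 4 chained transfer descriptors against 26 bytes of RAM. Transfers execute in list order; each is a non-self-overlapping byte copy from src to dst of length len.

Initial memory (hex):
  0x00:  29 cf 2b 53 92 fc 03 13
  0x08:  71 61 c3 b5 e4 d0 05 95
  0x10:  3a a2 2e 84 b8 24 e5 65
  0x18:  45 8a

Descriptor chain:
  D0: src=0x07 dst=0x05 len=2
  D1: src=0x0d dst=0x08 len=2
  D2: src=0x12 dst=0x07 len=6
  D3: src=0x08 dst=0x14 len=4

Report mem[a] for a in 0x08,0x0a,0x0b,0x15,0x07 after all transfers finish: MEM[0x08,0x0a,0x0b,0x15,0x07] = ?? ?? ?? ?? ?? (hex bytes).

MEM[0x08,0x0a,0x0b,0x15,0x07] = 84 24 e5 b8 2e

  after D0: wrote 2B at 0x05 = 1371
  after D1: wrote 2B at 0x08 = d005
  after D2: wrote 6B at 0x07 = 2e84b824e565
  after D3: wrote 4B at 0x14 = 84b824e5
query mem[0x08]=0x84, mem[0x0a]=0x24, mem[0x0b]=0xe5, mem[0x15]=0xb8, mem[0x07]=0x2e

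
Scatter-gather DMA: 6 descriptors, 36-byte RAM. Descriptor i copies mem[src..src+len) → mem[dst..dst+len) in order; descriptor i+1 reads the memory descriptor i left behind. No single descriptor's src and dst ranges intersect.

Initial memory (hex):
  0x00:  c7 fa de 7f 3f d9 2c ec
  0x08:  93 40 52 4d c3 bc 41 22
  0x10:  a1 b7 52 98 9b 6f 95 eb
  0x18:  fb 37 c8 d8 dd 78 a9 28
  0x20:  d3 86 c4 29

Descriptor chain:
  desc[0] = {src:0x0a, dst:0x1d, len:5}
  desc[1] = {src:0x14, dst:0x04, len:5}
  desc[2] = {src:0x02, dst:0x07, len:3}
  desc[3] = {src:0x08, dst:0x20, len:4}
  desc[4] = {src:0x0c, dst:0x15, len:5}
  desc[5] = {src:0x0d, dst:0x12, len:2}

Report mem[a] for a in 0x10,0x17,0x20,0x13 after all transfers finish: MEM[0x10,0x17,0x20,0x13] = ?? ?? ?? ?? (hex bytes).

MEM[0x10,0x17,0x20,0x13] = a1 41 7f 41

[0] 0x0a->0x1d len=5 : 52 4d c3 bc 41
[1] 0x14->0x04 len=5 : 9b 6f 95 eb fb
[2] 0x02->0x07 len=3 : de 7f 9b
[3] 0x08->0x20 len=4 : 7f 9b 52 4d
[4] 0x0c->0x15 len=5 : c3 bc 41 22 a1
[5] 0x0d->0x12 len=2 : bc 41
query mem[0x10]=0xa1, mem[0x17]=0x41, mem[0x20]=0x7f, mem[0x13]=0x41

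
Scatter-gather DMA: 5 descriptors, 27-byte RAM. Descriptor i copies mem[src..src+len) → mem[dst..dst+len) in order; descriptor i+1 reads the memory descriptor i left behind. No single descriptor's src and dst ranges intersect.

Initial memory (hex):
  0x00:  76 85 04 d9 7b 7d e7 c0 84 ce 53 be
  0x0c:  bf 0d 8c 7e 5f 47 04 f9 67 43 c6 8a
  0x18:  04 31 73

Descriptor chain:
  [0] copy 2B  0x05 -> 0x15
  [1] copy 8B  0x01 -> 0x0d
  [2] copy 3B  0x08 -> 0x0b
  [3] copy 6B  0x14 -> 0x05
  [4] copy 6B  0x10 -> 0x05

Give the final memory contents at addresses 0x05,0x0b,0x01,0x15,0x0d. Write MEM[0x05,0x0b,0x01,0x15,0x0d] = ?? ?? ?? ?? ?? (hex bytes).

  after D0: wrote 2B at 0x15 = 7de7
  after D1: wrote 8B at 0x0d = 8504d97b7de7c084
  after D2: wrote 3B at 0x0b = 84ce53
  after D3: wrote 6B at 0x05 = 847de78a0431
  after D4: wrote 6B at 0x05 = 7b7de7c0847d
query mem[0x05]=0x7b, mem[0x0b]=0x84, mem[0x01]=0x85, mem[0x15]=0x7d, mem[0x0d]=0x53

MEM[0x05,0x0b,0x01,0x15,0x0d] = 7b 84 85 7d 53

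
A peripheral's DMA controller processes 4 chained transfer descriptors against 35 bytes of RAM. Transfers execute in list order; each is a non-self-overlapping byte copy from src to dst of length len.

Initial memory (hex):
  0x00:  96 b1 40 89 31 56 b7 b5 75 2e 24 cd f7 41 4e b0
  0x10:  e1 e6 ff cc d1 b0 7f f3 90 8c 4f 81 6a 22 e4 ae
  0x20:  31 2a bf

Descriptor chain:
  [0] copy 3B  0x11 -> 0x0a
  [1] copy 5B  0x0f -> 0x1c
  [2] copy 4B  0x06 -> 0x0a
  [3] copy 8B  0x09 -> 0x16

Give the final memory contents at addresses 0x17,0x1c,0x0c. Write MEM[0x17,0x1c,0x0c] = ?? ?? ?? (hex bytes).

[0] 0x11->0x0a len=3 : e6 ff cc
[1] 0x0f->0x1c len=5 : b0 e1 e6 ff cc
[2] 0x06->0x0a len=4 : b7 b5 75 2e
[3] 0x09->0x16 len=8 : 2e b7 b5 75 2e 4e b0 e1
query mem[0x17]=0xb7, mem[0x1c]=0xb0, mem[0x0c]=0x75

MEM[0x17,0x1c,0x0c] = b7 b0 75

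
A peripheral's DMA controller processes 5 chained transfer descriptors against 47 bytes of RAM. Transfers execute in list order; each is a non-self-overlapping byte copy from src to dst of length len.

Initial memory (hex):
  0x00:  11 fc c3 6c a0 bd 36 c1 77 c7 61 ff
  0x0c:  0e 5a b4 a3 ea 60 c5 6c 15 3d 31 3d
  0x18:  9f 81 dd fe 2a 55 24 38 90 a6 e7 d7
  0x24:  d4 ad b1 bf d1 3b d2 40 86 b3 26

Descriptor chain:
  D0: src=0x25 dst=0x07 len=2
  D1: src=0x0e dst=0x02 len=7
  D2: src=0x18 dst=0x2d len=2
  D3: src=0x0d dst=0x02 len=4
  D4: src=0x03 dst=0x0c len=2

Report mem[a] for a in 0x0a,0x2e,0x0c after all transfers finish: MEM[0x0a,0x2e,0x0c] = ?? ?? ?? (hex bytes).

MEM[0x0a,0x2e,0x0c] = 61 81 b4

#0 dst[0x07+2] := {0xad,0xb1}
#1 dst[0x02+7] := {0xb4,0xa3,0xea,0x60,0xc5,0x6c,0x15}
#2 dst[0x2d+2] := {0x9f,0x81}
#3 dst[0x02+4] := {0x5a,0xb4,0xa3,0xea}
#4 dst[0x0c+2] := {0xb4,0xa3}
query mem[0x0a]=0x61, mem[0x2e]=0x81, mem[0x0c]=0xb4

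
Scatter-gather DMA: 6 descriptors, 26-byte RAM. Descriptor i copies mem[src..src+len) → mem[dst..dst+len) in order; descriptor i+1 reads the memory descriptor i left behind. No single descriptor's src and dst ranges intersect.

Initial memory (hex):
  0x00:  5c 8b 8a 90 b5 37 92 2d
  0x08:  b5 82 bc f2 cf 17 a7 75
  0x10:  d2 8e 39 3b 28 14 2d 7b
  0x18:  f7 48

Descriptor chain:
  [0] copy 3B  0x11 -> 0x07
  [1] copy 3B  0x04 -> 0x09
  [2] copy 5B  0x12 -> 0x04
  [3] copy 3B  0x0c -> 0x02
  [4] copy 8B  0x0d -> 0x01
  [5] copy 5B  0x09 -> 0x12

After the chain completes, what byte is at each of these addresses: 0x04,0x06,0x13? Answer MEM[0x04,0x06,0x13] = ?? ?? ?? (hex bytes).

MEM[0x04,0x06,0x13] = d2 39 37

  after D0: wrote 3B at 0x07 = 8e393b
  after D1: wrote 3B at 0x09 = b53792
  after D2: wrote 5B at 0x04 = 393b28142d
  after D3: wrote 3B at 0x02 = cf17a7
  after D4: wrote 8B at 0x01 = 17a775d28e393b28
  after D5: wrote 5B at 0x12 = b53792cf17
query mem[0x04]=0xd2, mem[0x06]=0x39, mem[0x13]=0x37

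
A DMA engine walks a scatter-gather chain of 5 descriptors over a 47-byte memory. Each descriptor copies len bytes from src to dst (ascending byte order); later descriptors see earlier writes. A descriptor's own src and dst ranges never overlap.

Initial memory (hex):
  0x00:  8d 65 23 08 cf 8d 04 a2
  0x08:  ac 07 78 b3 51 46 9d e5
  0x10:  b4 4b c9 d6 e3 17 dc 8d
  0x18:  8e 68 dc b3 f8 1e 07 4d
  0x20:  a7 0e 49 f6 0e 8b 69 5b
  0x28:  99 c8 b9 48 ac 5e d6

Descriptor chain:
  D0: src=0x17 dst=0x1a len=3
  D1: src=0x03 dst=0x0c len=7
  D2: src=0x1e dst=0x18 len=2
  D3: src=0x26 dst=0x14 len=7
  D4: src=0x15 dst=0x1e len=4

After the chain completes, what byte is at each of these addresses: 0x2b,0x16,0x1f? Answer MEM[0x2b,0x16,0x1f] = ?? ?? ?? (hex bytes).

MEM[0x2b,0x16,0x1f] = 48 99 99

#0 dst[0x1a+3] := {0x8d,0x8e,0x68}
#1 dst[0x0c+7] := {0x08,0xcf,0x8d,0x04,0xa2,0xac,0x07}
#2 dst[0x18+2] := {0x07,0x4d}
#3 dst[0x14+7] := {0x69,0x5b,0x99,0xc8,0xb9,0x48,0xac}
#4 dst[0x1e+4] := {0x5b,0x99,0xc8,0xb9}
query mem[0x2b]=0x48, mem[0x16]=0x99, mem[0x1f]=0x99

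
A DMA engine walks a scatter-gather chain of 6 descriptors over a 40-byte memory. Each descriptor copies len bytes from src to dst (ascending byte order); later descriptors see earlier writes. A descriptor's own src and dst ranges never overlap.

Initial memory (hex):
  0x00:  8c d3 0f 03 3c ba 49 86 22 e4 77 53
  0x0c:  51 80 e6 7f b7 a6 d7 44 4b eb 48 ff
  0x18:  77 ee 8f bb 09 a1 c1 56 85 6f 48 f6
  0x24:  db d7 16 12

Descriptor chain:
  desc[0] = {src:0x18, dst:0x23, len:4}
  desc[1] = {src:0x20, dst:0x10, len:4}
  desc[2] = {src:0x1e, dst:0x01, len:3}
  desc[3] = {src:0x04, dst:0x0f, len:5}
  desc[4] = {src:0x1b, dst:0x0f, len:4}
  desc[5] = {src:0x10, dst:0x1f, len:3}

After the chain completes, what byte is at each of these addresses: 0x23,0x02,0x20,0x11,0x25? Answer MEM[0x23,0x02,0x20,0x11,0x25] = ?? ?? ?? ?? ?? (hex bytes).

MEM[0x23,0x02,0x20,0x11,0x25] = 77 56 a1 a1 8f

D0: mem[0x23..0x26] <- [77 ee 8f bb]
D1: mem[0x10..0x13] <- [85 6f 48 77]
D2: mem[0x01..0x03] <- [c1 56 85]
D3: mem[0x0f..0x13] <- [3c ba 49 86 22]
D4: mem[0x0f..0x12] <- [bb 09 a1 c1]
D5: mem[0x1f..0x21] <- [09 a1 c1]
query mem[0x23]=0x77, mem[0x02]=0x56, mem[0x20]=0xa1, mem[0x11]=0xa1, mem[0x25]=0x8f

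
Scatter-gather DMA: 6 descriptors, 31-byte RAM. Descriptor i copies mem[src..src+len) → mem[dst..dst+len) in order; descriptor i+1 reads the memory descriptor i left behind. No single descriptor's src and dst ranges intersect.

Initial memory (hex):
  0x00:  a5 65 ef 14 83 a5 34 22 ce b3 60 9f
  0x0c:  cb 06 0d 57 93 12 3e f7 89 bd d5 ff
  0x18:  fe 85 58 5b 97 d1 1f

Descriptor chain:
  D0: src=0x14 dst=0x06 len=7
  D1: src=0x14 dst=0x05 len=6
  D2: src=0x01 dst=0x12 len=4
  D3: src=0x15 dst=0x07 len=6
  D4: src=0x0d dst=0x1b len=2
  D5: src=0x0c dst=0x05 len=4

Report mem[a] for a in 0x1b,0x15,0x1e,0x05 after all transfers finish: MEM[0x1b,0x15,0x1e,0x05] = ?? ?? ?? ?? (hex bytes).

#0 dst[0x06+7] := {0x89,0xbd,0xd5,0xff,0xfe,0x85,0x58}
#1 dst[0x05+6] := {0x89,0xbd,0xd5,0xff,0xfe,0x85}
#2 dst[0x12+4] := {0x65,0xef,0x14,0x83}
#3 dst[0x07+6] := {0x83,0xd5,0xff,0xfe,0x85,0x58}
#4 dst[0x1b+2] := {0x06,0x0d}
#5 dst[0x05+4] := {0x58,0x06,0x0d,0x57}
query mem[0x1b]=0x06, mem[0x15]=0x83, mem[0x1e]=0x1f, mem[0x05]=0x58

MEM[0x1b,0x15,0x1e,0x05] = 06 83 1f 58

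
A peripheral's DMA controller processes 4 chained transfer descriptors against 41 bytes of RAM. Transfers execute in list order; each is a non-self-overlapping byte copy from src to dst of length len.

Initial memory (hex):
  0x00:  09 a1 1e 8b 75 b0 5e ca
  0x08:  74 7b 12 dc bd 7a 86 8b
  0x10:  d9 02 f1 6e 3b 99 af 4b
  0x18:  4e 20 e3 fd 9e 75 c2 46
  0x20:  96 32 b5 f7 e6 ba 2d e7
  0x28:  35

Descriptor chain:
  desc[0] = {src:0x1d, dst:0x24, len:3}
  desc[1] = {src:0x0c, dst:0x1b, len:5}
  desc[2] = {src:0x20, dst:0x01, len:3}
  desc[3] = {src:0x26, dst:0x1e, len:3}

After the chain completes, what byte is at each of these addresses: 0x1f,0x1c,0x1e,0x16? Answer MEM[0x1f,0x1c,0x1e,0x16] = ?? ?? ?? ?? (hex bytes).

  after D0: wrote 3B at 0x24 = 75c246
  after D1: wrote 5B at 0x1b = bd7a868bd9
  after D2: wrote 3B at 0x01 = 9632b5
  after D3: wrote 3B at 0x1e = 46e735
query mem[0x1f]=0xe7, mem[0x1c]=0x7a, mem[0x1e]=0x46, mem[0x16]=0xaf

MEM[0x1f,0x1c,0x1e,0x16] = e7 7a 46 af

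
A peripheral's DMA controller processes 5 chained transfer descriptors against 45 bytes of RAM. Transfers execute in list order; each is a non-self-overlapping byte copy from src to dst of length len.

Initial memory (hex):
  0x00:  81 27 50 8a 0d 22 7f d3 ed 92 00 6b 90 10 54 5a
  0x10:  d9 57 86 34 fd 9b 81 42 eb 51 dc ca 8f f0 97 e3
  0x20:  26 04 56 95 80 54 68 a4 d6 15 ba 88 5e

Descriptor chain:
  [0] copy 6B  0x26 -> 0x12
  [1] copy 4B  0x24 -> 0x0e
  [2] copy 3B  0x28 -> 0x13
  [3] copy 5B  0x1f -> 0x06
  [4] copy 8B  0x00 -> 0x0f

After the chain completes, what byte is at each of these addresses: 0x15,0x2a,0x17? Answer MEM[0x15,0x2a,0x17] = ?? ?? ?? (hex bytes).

  after D0: wrote 6B at 0x12 = 68a4d615ba88
  after D1: wrote 4B at 0x0e = 805468a4
  after D2: wrote 3B at 0x13 = d615ba
  after D3: wrote 5B at 0x06 = e326045695
  after D4: wrote 8B at 0x0f = 8127508a0d22e326
query mem[0x15]=0xe3, mem[0x2a]=0xba, mem[0x17]=0x88

MEM[0x15,0x2a,0x17] = e3 ba 88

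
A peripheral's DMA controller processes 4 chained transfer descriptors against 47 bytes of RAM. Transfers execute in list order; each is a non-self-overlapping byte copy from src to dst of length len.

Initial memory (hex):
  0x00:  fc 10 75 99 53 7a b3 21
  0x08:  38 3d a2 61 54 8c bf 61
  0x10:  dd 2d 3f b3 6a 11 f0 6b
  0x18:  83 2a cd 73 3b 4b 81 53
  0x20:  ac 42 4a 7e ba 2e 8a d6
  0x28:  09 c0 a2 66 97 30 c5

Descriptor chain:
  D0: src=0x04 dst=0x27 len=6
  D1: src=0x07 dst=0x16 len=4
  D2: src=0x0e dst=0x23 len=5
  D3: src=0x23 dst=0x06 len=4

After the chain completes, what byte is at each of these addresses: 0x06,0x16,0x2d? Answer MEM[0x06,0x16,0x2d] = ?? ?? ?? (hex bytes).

  after D0: wrote 6B at 0x27 = 537ab321383d
  after D1: wrote 4B at 0x16 = 21383da2
  after D2: wrote 5B at 0x23 = bf61dd2d3f
  after D3: wrote 4B at 0x06 = bf61dd2d
query mem[0x06]=0xbf, mem[0x16]=0x21, mem[0x2d]=0x30

MEM[0x06,0x16,0x2d] = bf 21 30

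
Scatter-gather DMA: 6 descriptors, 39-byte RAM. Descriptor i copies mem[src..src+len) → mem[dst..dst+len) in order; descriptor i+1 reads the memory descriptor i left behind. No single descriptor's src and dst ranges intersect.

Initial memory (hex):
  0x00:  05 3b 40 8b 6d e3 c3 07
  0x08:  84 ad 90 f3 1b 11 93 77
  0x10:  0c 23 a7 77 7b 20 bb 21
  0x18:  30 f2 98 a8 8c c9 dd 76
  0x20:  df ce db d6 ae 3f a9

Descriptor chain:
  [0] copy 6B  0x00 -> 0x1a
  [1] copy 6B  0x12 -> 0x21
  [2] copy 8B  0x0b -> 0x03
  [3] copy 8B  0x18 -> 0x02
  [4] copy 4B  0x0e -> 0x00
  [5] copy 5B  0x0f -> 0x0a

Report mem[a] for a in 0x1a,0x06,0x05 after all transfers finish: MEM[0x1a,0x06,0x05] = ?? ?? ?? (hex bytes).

  after D0: wrote 6B at 0x1a = 053b408b6de3
  after D1: wrote 6B at 0x21 = a7777b20bb21
  after D2: wrote 8B at 0x03 = f31b1193770c23a7
  after D3: wrote 8B at 0x02 = 30f2053b408b6de3
  after D4: wrote 4B at 0x00 = 93770c23
  after D5: wrote 5B at 0x0a = 770c23a777
query mem[0x1a]=0x05, mem[0x06]=0x40, mem[0x05]=0x3b

MEM[0x1a,0x06,0x05] = 05 40 3b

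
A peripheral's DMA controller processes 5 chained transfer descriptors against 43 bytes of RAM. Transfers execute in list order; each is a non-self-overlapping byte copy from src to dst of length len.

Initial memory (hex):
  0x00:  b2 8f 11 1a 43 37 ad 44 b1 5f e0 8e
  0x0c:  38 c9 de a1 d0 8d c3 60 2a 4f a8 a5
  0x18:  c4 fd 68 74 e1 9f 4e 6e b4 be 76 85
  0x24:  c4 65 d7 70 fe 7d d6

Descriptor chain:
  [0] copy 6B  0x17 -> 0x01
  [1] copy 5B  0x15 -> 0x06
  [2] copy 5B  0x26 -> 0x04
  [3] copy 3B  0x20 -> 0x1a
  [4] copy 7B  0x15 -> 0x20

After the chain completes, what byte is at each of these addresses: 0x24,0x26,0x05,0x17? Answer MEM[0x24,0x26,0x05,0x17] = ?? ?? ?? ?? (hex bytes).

MEM[0x24,0x26,0x05,0x17] = fd be 70 a5

#0 dst[0x01+6] := {0xa5,0xc4,0xfd,0x68,0x74,0xe1}
#1 dst[0x06+5] := {0x4f,0xa8,0xa5,0xc4,0xfd}
#2 dst[0x04+5] := {0xd7,0x70,0xfe,0x7d,0xd6}
#3 dst[0x1a+3] := {0xb4,0xbe,0x76}
#4 dst[0x20+7] := {0x4f,0xa8,0xa5,0xc4,0xfd,0xb4,0xbe}
query mem[0x24]=0xfd, mem[0x26]=0xbe, mem[0x05]=0x70, mem[0x17]=0xa5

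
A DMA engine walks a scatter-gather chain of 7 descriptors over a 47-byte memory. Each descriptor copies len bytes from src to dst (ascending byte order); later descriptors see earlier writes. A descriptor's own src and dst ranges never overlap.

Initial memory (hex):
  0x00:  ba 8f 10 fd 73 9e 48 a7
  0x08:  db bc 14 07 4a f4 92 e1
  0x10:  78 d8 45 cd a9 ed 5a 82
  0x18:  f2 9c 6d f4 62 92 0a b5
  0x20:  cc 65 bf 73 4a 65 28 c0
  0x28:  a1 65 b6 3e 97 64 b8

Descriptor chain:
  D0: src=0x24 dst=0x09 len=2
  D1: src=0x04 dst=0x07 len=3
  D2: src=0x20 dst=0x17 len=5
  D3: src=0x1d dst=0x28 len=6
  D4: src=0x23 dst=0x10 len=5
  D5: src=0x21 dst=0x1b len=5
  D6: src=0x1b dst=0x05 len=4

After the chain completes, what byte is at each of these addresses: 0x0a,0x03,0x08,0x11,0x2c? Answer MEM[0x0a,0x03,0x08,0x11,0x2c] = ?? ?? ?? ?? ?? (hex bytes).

  after D0: wrote 2B at 0x09 = 4a65
  after D1: wrote 3B at 0x07 = 739e48
  after D2: wrote 5B at 0x17 = cc65bf734a
  after D3: wrote 6B at 0x28 = 920ab5cc65bf
  after D4: wrote 5B at 0x10 = 734a6528c0
  after D5: wrote 5B at 0x1b = 65bf734a65
  after D6: wrote 4B at 0x05 = 65bf734a
query mem[0x0a]=0x65, mem[0x03]=0xfd, mem[0x08]=0x4a, mem[0x11]=0x4a, mem[0x2c]=0x65

MEM[0x0a,0x03,0x08,0x11,0x2c] = 65 fd 4a 4a 65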